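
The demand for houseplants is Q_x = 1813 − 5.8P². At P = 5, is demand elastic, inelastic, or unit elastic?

At P = 5, Q_x = 1668.
dQ_x/dP = −2·5.8·P = −58.
Point elasticity E = (dQ_x/dP)·(P/Q_x) = -58 × 5/1668 ≈ -0.174.
|E| ≈ 0.174 < 1, so demand is inelastic.

inelastic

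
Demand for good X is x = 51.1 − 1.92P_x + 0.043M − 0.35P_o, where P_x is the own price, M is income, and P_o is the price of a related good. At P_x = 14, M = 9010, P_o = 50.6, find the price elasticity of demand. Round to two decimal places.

-0.07

Substituting, x = 51.1 − 1.92(14) + 0.043(9010) − 0.35(50.6) = 51.1 − 26.88 + 387.43 − 17.71 = 393.94.
∂x/∂P_x = −1.92, so E_p = (−1.92)·(14/393.94) ≈ -0.07.
|E_p| < 1: demand is inelastic.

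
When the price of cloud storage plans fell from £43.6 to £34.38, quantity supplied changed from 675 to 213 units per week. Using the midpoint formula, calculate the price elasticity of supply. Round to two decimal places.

%ΔQ = (213 − 675)/[(675 + 213)/2] = -462/444 ≈ -1.0405.
%Δp = (34.38 − 43.6)/[(43.6 + 34.38)/2] = -9.22/38.99 ≈ -0.2365.
Arc elasticity E = %ΔQ/%Δp ≈ -1.0405/-0.2365 ≈ 4.40.
|E| > 1: supply is elastic over this range.

4.40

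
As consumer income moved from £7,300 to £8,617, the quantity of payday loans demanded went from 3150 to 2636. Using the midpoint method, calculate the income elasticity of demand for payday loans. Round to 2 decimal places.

-1.07

%ΔQ = (2636 − 3150)/[(3150+2636)/2] = -514/2893 ≈ -0.1777.
%ΔY = (8,617 − 7,300)/[(7,300+8,617)/2] = 1317/7958.5 ≈ 0.1655.
E_I = %ΔQ/%ΔY ≈ -1.07.
E_I < 0: inferior good.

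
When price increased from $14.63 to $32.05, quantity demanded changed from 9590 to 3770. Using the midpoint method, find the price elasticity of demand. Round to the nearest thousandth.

-1.167

%ΔQ = (3770 − 9590)/[(9590 + 3770)/2] = -5820/6680 ≈ -0.8713.
%Δp = (32.05 − 14.63)/[(14.63 + 32.05)/2] = 17.42/23.34 ≈ 0.7464.
Arc elasticity E = %ΔQ/%Δp ≈ -0.8713/0.7464 ≈ -1.167.
|E| > 1: demand is elastic over this range.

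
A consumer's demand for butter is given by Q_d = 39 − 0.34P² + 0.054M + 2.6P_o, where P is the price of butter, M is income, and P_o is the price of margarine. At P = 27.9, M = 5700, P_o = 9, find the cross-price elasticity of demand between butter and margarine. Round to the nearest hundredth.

0.22

First evaluate Q_d: 39 − 0.34(27.9)² + 0.054(5700) + 2.6(9) = 39 − 264.6594 + 307.8 + 23.4 = 105.5406.
∂Q_d/∂P_o = +2.6, so E_xy = 2.6·(9/105.5406) ≈ 0.22.
E_xy > 0: the goods are substitutes.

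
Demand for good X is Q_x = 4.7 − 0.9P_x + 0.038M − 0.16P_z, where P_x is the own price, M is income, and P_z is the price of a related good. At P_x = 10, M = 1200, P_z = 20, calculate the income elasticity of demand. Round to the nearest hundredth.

1.20

First evaluate Q_x: 4.7 − 0.9(10) + 0.038(1200) − 0.16(20) = 4.7 − 9 + 45.6 − 3.2 = 38.1.
∂Q_x/∂M = +0.038, so E_I = 0.038·(1200/38.1) ≈ 1.20.
E_I > 1: normal good (luxury).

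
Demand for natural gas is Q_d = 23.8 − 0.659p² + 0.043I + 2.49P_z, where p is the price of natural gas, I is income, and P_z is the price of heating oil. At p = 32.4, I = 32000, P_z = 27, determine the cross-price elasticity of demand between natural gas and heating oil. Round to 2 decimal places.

0.09

Substituting, Q_d = 23.8 − 0.659(32.4)² + 0.043(32000) + 2.49(27) = 23.8 − 691.7918 + 1376 + 67.23 = 775.2382.
∂Q_d/∂P_z = +2.49, so E_xy = 2.49·(27/775.2382) ≈ 0.09.
E_xy > 0: the goods are substitutes.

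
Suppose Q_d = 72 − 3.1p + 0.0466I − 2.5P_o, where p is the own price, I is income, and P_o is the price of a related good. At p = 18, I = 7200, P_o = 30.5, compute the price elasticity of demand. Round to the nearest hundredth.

-0.20

Evaluating quantity at (p, I, P_o) gives Q_d = 72 − 3.1(18) + 0.0466(7200) − 2.5(30.5) = 72 − 55.8 + 335.52 − 76.25 = 275.47.
∂Q_d/∂p = −3.1, so E_p = (−3.1)·(18/275.47) ≈ -0.20.
|E_p| < 1: demand is inelastic.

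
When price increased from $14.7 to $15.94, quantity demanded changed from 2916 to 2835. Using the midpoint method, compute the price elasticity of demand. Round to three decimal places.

-0.348

%ΔQ = (2835 − 2916)/[(2916 + 2835)/2] = -81/2875.5 ≈ -0.0282.
%Δp = (15.94 − 14.7)/[(14.7 + 15.94)/2] = 1.24/15.32 ≈ 0.0809.
Arc elasticity E = %ΔQ/%Δp ≈ -0.0282/0.0809 ≈ -0.348.
|E| < 1: demand is inelastic over this range.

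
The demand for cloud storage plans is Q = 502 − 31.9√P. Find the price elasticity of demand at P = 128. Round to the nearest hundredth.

At P = 128, Q = 141.0927.
dQ/dP = −31.9/(2√P) = −31.9/(2·11.3137).
Point elasticity E = (dQ/dP)·(P/Q) = -1.4098 × 128/141.0927 ≈ -1.28.
|E| > 1, so demand is elastic at this price.

-1.28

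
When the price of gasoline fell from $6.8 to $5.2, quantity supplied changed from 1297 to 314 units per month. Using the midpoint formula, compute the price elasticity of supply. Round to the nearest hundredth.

%ΔQ = (314 − 1297)/[(1297 + 314)/2] = -983/805.5 ≈ -1.2204.
%Δp = (5.2 − 6.8)/[(6.8 + 5.2)/2] = -1.6/6 ≈ -0.2667.
Arc elasticity E = %ΔQ/%Δp ≈ -1.2204/-0.2667 ≈ 4.58.
|E| > 1: supply is elastic over this range.

4.58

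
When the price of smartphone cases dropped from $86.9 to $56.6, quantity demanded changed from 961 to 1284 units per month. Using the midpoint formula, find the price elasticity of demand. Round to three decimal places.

%ΔQ = (1284 − 961)/[(961 + 1284)/2] = 323/1122.5 ≈ 0.2878.
%Δp = (56.6 − 86.9)/[(86.9 + 56.6)/2] = -30.3/71.75 ≈ -0.4223.
Arc elasticity E = %ΔQ/%Δp ≈ 0.2878/-0.4223 ≈ -0.681.
|E| < 1: demand is inelastic over this range.

-0.681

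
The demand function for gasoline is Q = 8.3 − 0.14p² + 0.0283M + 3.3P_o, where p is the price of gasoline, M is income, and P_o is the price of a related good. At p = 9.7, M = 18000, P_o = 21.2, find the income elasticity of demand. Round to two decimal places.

Q = 8.3 − 0.14(9.7)² + 0.0283(18000) + 3.3(21.2) = 8.3 − 13.1726 + 509.4 + 69.96 = 574.4874.
∂Q/∂M = +0.0283, so E_I = 0.0283·(18000/574.4874) ≈ 0.89.
E_I ∈ (0,1): normal good (necessity).

0.89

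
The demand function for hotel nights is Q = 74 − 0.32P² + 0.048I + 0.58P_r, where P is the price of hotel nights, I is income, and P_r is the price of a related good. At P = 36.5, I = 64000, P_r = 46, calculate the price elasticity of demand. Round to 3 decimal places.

-0.310

At the given point, Q = 74 − 0.32(36.5)² + 0.048(64000) + 0.58(46) = 74 − 426.32 + 3072 + 26.68 = 2746.36.
∂Q/∂P = −2·0.32·P = -23.36, so E_p = -23.36·(36.5/2746.36) ≈ -0.310.
|E_p| < 1: demand is inelastic.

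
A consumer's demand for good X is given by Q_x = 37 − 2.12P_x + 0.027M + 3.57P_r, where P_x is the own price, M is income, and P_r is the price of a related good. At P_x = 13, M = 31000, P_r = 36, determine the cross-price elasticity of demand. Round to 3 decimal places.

First evaluate Q_x: 37 − 2.12(13) + 0.027(31000) + 3.57(36) = 37 − 27.56 + 837 + 128.52 = 974.96.
∂Q_x/∂P_r = +3.57, so E_xy = 3.57·(36/974.96) ≈ 0.132.
E_xy > 0: the goods are substitutes.

0.132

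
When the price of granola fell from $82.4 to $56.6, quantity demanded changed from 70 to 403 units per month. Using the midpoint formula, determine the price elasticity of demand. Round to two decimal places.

%Δq = (403 − 70)/[(70 + 403)/2] = 333/236.5 ≈ 1.4080.
%Δp = (56.6 − 82.4)/[(82.4 + 56.6)/2] = -25.8/69.5 ≈ -0.3712.
Arc elasticity E = %Δq/%Δp ≈ 1.4080/-0.3712 ≈ -3.79.
|E| > 1: demand is elastic over this range.

-3.79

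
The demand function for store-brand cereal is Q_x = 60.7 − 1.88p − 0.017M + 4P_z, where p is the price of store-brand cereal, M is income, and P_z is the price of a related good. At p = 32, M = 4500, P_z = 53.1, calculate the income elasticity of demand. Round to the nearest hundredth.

Evaluating quantity at (p, M, P_z) gives Q_x = 60.7 − 1.88(32) − 0.017(4500) + 4(53.1) = 60.7 − 60.16 − 76.5 + 212.4 = 136.44.
∂Q_x/∂M = −0.017, so E_I = -0.017·(4500/136.44) ≈ -0.56.
E_I < 0: inferior good.

-0.56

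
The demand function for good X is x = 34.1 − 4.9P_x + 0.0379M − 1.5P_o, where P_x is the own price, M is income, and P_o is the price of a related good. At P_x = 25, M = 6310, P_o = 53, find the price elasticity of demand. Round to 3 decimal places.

-1.719

At the given point, x = 34.1 − 4.9(25) + 0.0379(6310) − 1.5(53) = 34.1 − 122.5 + 239.149 − 79.5 = 71.249.
∂x/∂P_x = −4.9, so E_p = (−4.9)·(25/71.249) ≈ -1.719.
|E_p| > 1: demand is elastic.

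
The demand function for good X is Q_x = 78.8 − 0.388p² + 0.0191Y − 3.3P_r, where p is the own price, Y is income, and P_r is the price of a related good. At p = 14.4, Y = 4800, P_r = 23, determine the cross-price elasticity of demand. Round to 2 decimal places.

-5.37

Substituting, Q_x = 78.8 − 0.388(14.4)² + 0.0191(4800) − 3.3(23) = 78.8 − 80.4557 + 91.68 − 75.9 = 14.1243.
∂Q_x/∂P_r = −3.3, so E_xy = -3.3·(23/14.1243) ≈ -5.37.
E_xy < 0: the goods are complements.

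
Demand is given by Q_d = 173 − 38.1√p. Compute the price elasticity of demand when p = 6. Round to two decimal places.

At p = 6, Q_d = 79.6744.
dQ_d/dp = −38.1/(2√p) = −38.1/(2·2.4495).
Point elasticity E = (dQ_d/dp)·(p/Q_d) = -7.7771 × 6/79.6744 ≈ -0.59.
|E| < 1, so demand is inelastic at this price.

-0.59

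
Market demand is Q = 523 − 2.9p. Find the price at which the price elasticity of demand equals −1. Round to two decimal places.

For linear demand Q = a − bp, E = −bp/(a − bp). |E| = 1 ⇒ bp = a − bp ⇒ p = a/(2b).
p = 523/(2·2.9) ≈ 90.17.

90.17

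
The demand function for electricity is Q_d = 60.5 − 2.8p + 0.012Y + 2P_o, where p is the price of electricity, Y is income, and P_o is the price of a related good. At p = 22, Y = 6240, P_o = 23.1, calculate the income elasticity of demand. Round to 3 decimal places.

0.624

Substituting, Q_d = 60.5 − 2.8(22) + 0.012(6240) + 2(23.1) = 60.5 − 61.6 + 74.88 + 46.2 = 119.98.
∂Q_d/∂Y = +0.012, so E_I = 0.012·(6240/119.98) ≈ 0.624.
E_I ∈ (0,1): normal good (necessity).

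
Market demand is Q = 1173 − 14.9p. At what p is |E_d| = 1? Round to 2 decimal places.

39.36

For linear demand Q = a − bp, E = −bp/(a − bp). |E| = 1 ⇒ bp = a − bp ⇒ p = a/(2b).
p = 1173/(2·14.9) ≈ 39.36.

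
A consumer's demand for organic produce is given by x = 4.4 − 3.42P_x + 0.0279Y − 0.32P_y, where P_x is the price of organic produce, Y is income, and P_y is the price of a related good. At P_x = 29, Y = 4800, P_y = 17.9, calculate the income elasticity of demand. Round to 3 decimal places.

At the given point, x = 4.4 − 3.42(29) + 0.0279(4800) − 0.32(17.9) = 4.4 − 99.18 + 133.92 − 5.728 = 33.412.
∂x/∂Y = +0.0279, so E_I = 0.0279·(4800/33.412) ≈ 4.008.
E_I > 1: normal good (luxury).

4.008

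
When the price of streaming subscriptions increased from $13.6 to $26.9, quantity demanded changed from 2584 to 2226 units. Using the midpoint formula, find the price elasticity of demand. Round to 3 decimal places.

%Δq = (2226 − 2584)/[(2584 + 2226)/2] = -358/2405 ≈ -0.1489.
%Δp = (26.9 − 13.6)/[(13.6 + 26.9)/2] = 13.3/20.25 ≈ 0.6568.
Arc elasticity E = %Δq/%Δp ≈ -0.1489/0.6568 ≈ -0.227.
|E| < 1: demand is inelastic over this range.

-0.227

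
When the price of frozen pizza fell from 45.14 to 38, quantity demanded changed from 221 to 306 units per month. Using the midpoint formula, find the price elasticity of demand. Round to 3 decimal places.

-1.878

%Δq = (306 − 221)/[(221 + 306)/2] = 85/263.5 ≈ 0.3226.
%Δp = (38 − 45.14)/[(45.14 + 38)/2] = -7.14/41.57 ≈ -0.1718.
Arc elasticity E = %Δq/%Δp ≈ 0.3226/-0.1718 ≈ -1.878.
|E| > 1: demand is elastic over this range.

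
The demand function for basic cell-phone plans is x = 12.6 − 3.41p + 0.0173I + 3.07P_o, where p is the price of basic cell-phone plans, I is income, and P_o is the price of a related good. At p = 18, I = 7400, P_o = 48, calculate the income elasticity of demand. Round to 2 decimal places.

0.56

First evaluate x: 12.6 − 3.41(18) + 0.0173(7400) + 3.07(48) = 12.6 − 61.38 + 128.02 + 147.36 = 226.6.
∂x/∂I = +0.0173, so E_I = 0.0173·(7400/226.6) ≈ 0.56.
E_I ∈ (0,1): normal good (necessity).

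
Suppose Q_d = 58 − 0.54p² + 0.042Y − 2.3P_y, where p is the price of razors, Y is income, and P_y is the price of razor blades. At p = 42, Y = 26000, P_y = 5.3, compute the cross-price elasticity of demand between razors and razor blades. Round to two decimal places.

-0.07

Substituting, Q_d = 58 − 0.54(42)² + 0.042(26000) − 2.3(5.3) = 58 − 952.56 + 1092 − 12.19 = 185.25.
∂Q_d/∂P_y = −2.3, so E_xy = -2.3·(5.3/185.25) ≈ -0.07.
E_xy < 0: the goods are complements.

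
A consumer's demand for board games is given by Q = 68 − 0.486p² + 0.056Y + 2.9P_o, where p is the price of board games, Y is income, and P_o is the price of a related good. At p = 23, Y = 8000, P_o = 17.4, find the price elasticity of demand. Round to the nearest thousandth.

Substituting, Q = 68 − 0.486(23)² + 0.056(8000) + 2.9(17.4) = 68 − 257.094 + 448 + 50.46 = 309.366.
∂Q/∂p = −2·0.486·p = -22.356, so E_p = -22.356·(23/309.366) ≈ -1.662.
|E_p| > 1: demand is elastic.

-1.662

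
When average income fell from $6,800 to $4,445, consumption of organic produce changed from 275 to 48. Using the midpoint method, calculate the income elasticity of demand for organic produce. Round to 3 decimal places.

3.356

%ΔQ = (48 − 275)/[(275+48)/2] = -227/161.5 ≈ -1.4056.
%ΔI = (4,445 − 6,800)/[(6,800+4,445)/2] = -2355/5622.5 ≈ -0.4189.
E_I = %ΔQ/%ΔI ≈ 3.356.
E_I > 1: normal good (luxury).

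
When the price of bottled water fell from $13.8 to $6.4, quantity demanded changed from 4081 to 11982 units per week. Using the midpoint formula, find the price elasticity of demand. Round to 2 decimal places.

-1.34

%ΔQ = (11982 − 4081)/[(4081 + 11982)/2] = 7901/8031.5 ≈ 0.9838.
%Δp = (6.4 − 13.8)/[(13.8 + 6.4)/2] = -7.4/10.1 ≈ -0.7327.
Arc elasticity E = %ΔQ/%Δp ≈ 0.9838/-0.7327 ≈ -1.34.
|E| > 1: demand is elastic over this range.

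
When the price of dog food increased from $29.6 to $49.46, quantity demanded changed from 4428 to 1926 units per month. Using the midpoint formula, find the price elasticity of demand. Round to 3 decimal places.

-1.568

%ΔQ = (1926 − 4428)/[(4428 + 1926)/2] = -2502/3177 ≈ -0.7875.
%ΔP = (49.46 − 29.6)/[(29.6 + 49.46)/2] = 19.86/39.53 ≈ 0.5024.
Arc elasticity E = %ΔQ/%ΔP ≈ -0.7875/0.5024 ≈ -1.568.
|E| > 1: demand is elastic over this range.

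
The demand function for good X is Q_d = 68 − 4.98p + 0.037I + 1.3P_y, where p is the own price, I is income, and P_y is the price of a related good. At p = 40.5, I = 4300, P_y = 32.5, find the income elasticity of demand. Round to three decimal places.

2.351

Evaluating quantity at (p, I, P_y) gives Q_d = 68 − 4.98(40.5) + 0.037(4300) + 1.3(32.5) = 68 − 201.69 + 159.1 + 42.25 = 67.66.
∂Q_d/∂I = +0.037, so E_I = 0.037·(4300/67.66) ≈ 2.351.
E_I > 1: normal good (luxury).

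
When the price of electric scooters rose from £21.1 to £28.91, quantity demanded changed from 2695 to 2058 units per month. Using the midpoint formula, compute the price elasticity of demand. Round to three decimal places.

%Δq = (2058 − 2695)/[(2695 + 2058)/2] = -637/2376.5 ≈ -0.2680.
%Δp = (28.91 − 21.1)/[(21.1 + 28.91)/2] = 7.81/25.005 ≈ 0.3123.
Arc elasticity E = %Δq/%Δp ≈ -0.2680/0.3123 ≈ -0.858.
|E| < 1: demand is inelastic over this range.

-0.858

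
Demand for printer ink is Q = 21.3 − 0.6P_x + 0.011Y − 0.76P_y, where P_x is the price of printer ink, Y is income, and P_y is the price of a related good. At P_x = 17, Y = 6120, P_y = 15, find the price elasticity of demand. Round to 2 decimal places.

Q = 21.3 − 0.6(17) + 0.011(6120) − 0.76(15) = 21.3 − 10.2 + 67.32 − 11.4 = 67.02.
∂Q/∂P_x = −0.6, so E_p = (−0.6)·(17/67.02) ≈ -0.15.
|E_p| < 1: demand is inelastic.

-0.15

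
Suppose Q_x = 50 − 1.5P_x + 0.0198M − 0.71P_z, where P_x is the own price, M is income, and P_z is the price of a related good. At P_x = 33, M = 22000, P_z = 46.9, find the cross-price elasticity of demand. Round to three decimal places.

-0.083

At the given point, Q_x = 50 − 1.5(33) + 0.0198(22000) − 0.71(46.9) = 50 − 49.5 + 435.6 − 33.299 = 402.801.
∂Q_x/∂P_z = −0.71, so E_xy = -0.71·(46.9/402.801) ≈ -0.083.
E_xy < 0: the goods are complements.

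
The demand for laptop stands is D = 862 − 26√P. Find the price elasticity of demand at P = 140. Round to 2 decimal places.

At P = 140, D = 554.3639.
dD/dP = −26/(2√P) = −26/(2·11.8322).
Point elasticity E = (dD/dP)·(P/D) = -1.0987 × 140/554.3639 ≈ -0.28.
|E| < 1, so demand is inelastic at this price.

-0.28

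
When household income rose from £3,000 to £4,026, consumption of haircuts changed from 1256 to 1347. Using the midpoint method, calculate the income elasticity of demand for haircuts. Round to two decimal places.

0.24

%ΔQ = (1347 − 1256)/[(1256+1347)/2] = 91/1301.5 ≈ 0.0699.
%ΔM = (4,026 − 3,000)/[(3,000+4,026)/2] = 1026/3513 ≈ 0.2921.
E_I = %ΔQ/%ΔM ≈ 0.24.
E_I ∈ (0,1): normal good (necessity).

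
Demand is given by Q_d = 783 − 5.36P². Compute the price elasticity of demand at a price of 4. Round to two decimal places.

At P = 4, Q_d = 697.24.
dQ_d/dP = −2·5.36·P = −42.88.
Point elasticity E = (dQ_d/dP)·(P/Q_d) = -42.88 × 4/697.24 ≈ -0.25.
|E| < 1, so demand is inelastic at this price.

-0.25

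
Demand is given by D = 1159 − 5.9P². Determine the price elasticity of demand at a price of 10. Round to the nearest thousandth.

At P = 10, D = 569.
dD/dP = −2·5.9·P = −118.
Point elasticity E = (dD/dP)·(P/D) = -118 × 10/569 ≈ -2.074.
|E| > 1, so demand is elastic at this price.

-2.074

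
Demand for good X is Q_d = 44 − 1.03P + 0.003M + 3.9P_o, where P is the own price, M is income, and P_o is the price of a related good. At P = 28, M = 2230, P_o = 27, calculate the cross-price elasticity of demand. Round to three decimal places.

0.828

Q_d = 44 − 1.03(28) + 0.003(2230) + 3.9(27) = 44 − 28.84 + 6.69 + 105.3 = 127.15.
∂Q_d/∂P_o = +3.9, so E_xy = 3.9·(27/127.15) ≈ 0.828.
E_xy > 0: the goods are substitutes.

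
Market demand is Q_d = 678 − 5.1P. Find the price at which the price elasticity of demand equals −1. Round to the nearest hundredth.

For linear demand Q_d = a − bP, E = −bP/(a − bP). |E| = 1 ⇒ bP = a − bP ⇒ P = a/(2b).
P = 678/(2·5.1) ≈ 66.47.

66.47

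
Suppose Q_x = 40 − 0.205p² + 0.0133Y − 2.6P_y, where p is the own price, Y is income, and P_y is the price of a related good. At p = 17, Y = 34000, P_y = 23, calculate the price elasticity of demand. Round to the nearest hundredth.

-0.32

Q_x = 40 − 0.205(17)² + 0.0133(34000) − 2.6(23) = 40 − 59.245 + 452.2 − 59.8 = 373.155.
∂Q_x/∂p = −2·0.205·p = -6.97, so E_p = -6.97·(17/373.155) ≈ -0.32.
|E_p| < 1: demand is inelastic.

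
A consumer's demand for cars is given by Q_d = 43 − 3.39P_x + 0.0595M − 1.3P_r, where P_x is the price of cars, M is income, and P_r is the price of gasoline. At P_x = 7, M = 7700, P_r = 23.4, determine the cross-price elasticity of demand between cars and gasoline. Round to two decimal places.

-0.07

First evaluate Q_d: 43 − 3.39(7) + 0.0595(7700) − 1.3(23.4) = 43 − 23.73 + 458.15 − 30.42 = 447.
∂Q_d/∂P_r = −1.3, so E_xy = -1.3·(23.4/447) ≈ -0.07.
E_xy < 0: the goods are complements.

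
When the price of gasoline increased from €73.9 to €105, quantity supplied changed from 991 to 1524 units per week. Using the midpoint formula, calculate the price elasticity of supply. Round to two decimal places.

1.22

%ΔQ = (1524 − 991)/[(991 + 1524)/2] = 533/1257.5 ≈ 0.4239.
%Δp = (105 − 73.9)/[(73.9 + 105)/2] = 31.1/89.45 ≈ 0.3477.
Arc elasticity E = %ΔQ/%Δp ≈ 0.4239/0.3477 ≈ 1.22.
|E| > 1: supply is elastic over this range.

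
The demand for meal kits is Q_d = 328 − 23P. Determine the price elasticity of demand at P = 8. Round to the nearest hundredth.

-1.28

At P = 8, Q_d = 144.
dQ_d/dP = −23.
Point elasticity E = (dQ_d/dP)·(P/Q_d) = -23 × 8/144 ≈ -1.28.
|E| > 1, so demand is elastic at this price.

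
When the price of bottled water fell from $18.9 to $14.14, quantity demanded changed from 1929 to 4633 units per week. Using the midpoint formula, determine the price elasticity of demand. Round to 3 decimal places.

-2.860

%Δq = (4633 − 1929)/[(1929 + 4633)/2] = 2704/3281 ≈ 0.8241.
%Δp = (14.14 − 18.9)/[(18.9 + 14.14)/2] = -4.76/16.52 ≈ -0.2881.
Arc elasticity E = %Δq/%Δp ≈ 0.8241/-0.2881 ≈ -2.860.
|E| > 1: demand is elastic over this range.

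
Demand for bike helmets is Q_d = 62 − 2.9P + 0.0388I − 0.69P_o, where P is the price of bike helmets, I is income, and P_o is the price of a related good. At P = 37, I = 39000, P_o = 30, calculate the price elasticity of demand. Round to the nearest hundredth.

At the given point, Q_d = 62 − 2.9(37) + 0.0388(39000) − 0.69(30) = 62 − 107.3 + 1513.2 − 20.7 = 1447.2.
∂Q_d/∂P = −2.9, so E_p = (−2.9)·(37/1447.2) ≈ -0.07.
|E_p| < 1: demand is inelastic.

-0.07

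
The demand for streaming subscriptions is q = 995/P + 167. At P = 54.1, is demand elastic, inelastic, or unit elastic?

At P = 54.1, q = 185.3919.
dq/dP = −995/P² = −0.34.
Point elasticity E = (dq/dP)·(P/q) = -0.34 × 54.1/185.3919 ≈ -0.099.
|E| ≈ 0.099 < 1, so demand is inelastic.

inelastic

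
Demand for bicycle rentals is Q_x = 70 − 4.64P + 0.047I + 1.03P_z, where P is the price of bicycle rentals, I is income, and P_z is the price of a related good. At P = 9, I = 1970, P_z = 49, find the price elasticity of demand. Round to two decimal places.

At the given point, Q_x = 70 − 4.64(9) + 0.047(1970) + 1.03(49) = 70 − 41.76 + 92.59 + 50.47 = 171.3.
∂Q_x/∂P = −4.64, so E_p = (−4.64)·(9/171.3) ≈ -0.24.
|E_p| < 1: demand is inelastic.

-0.24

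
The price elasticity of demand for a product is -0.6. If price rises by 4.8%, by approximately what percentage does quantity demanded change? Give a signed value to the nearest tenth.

-2.9

%ΔQ ≈ E × %ΔP = (-0.6) × (4.8%) ≈ -2.9%.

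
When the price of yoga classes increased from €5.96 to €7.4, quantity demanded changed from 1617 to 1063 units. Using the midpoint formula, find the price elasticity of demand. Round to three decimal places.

-1.918

%ΔQ = (1063 − 1617)/[(1617 + 1063)/2] = -554/1340 ≈ -0.4134.
%ΔP = (7.4 − 5.96)/[(5.96 + 7.4)/2] = 1.44/6.68 ≈ 0.2156.
Arc elasticity E = %ΔQ/%ΔP ≈ -0.4134/0.2156 ≈ -1.918.
|E| > 1: demand is elastic over this range.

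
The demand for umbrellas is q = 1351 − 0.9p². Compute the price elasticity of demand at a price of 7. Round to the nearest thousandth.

-0.067

At p = 7, q = 1306.9.
dq/dp = −2·0.9·p = −12.6.
Point elasticity E = (dq/dp)·(p/q) = -12.6 × 7/1306.9 ≈ -0.067.
|E| < 1, so demand is inelastic at this price.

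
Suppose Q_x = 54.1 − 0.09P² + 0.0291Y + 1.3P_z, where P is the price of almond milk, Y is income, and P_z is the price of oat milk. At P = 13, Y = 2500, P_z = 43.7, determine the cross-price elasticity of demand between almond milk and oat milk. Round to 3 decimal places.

Evaluating quantity at (P, Y, P_z) gives Q_x = 54.1 − 0.09(13)² + 0.0291(2500) + 1.3(43.7) = 54.1 − 15.21 + 72.75 + 56.81 = 168.45.
∂Q_x/∂P_z = +1.3, so E_xy = 1.3·(43.7/168.45) ≈ 0.337.
E_xy > 0: the goods are substitutes.

0.337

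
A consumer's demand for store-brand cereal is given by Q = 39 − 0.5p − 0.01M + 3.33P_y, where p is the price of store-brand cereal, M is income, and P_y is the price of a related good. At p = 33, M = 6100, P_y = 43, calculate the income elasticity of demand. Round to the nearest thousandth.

First evaluate Q: 39 − 0.5(33) − 0.01(6100) + 3.33(43) = 39 − 16.5 − 61 + 143.19 = 104.69.
∂Q/∂M = −0.01, so E_I = -0.01·(6100/104.69) ≈ -0.583.
E_I < 0: inferior good.

-0.583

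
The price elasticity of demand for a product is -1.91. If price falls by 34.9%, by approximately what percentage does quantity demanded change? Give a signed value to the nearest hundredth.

66.66

%ΔQ ≈ E × %ΔP = (-1.91) × (-34.9%) ≈ 66.66%.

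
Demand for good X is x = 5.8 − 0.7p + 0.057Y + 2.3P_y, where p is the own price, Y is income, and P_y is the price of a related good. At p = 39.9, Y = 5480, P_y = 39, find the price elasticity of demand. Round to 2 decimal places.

-0.07

At the given point, x = 5.8 − 0.7(39.9) + 0.057(5480) + 2.3(39) = 5.8 − 27.93 + 312.36 + 89.7 = 379.93.
∂x/∂p = −0.7, so E_p = (−0.7)·(39.9/379.93) ≈ -0.07.
|E_p| < 1: demand is inelastic.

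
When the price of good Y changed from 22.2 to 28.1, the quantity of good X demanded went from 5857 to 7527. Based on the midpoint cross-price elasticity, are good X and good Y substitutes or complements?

%ΔQ_x = (7527 − 5857)/[(5857+7527)/2] = 1670/6692 ≈ 0.2496.
%ΔP_y = (28.1 − 22.2)/[(22.2+28.1)/2] ≈ 0.2346.
E_xy = 0.2496/0.2346 ≈ 1.064.
E_xy > 0, so the goods are substitutes.

substitutes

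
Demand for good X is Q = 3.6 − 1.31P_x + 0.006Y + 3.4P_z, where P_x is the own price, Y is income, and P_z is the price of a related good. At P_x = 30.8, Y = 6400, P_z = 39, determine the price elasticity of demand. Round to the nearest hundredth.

First evaluate Q: 3.6 − 1.31(30.8) + 0.006(6400) + 3.4(39) = 3.6 − 40.348 + 38.4 + 132.6 = 134.252.
∂Q/∂P_x = −1.31, so E_p = (−1.31)·(30.8/134.252) ≈ -0.30.
|E_p| < 1: demand is inelastic.

-0.30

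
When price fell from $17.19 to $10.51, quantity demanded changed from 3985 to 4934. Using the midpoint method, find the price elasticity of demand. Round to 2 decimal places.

%Δq = (4934 − 3985)/[(3985 + 4934)/2] = 949/4459.5 ≈ 0.2128.
%Δp = (10.51 − 17.19)/[(17.19 + 10.51)/2] = -6.68/13.85 ≈ -0.4823.
Arc elasticity E = %Δq/%Δp ≈ 0.2128/-0.4823 ≈ -0.44.
|E| < 1: demand is inelastic over this range.

-0.44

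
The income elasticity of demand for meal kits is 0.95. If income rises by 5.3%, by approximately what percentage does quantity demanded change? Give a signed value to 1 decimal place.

%ΔQ ≈ E × %ΔI = (0.95) × (5.3%) ≈ 5.0%.

5.0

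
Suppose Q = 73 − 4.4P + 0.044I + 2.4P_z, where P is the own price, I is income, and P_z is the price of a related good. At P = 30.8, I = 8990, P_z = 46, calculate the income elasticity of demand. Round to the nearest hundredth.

0.89

First evaluate Q: 73 − 4.4(30.8) + 0.044(8990) + 2.4(46) = 73 − 135.52 + 395.56 + 110.4 = 443.44.
∂Q/∂I = +0.044, so E_I = 0.044·(8990/443.44) ≈ 0.89.
E_I ∈ (0,1): normal good (necessity).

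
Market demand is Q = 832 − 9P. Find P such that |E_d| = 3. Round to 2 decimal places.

69.33

Set −bP/(a − bP) = −3 ⇒ bP = 3(a − bP) ⇒ bP(1+3) = 3·a.
P = 3·832/(9·4) ≈ 69.33.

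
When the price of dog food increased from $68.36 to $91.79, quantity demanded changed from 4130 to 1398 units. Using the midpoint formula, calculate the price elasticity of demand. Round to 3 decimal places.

%Δq = (1398 − 4130)/[(4130 + 1398)/2] = -2732/2764 ≈ -0.9884.
%Δp = (91.79 − 68.36)/[(68.36 + 91.79)/2] = 23.43/80.075 ≈ 0.2926.
Arc elasticity E = %Δq/%Δp ≈ -0.9884/0.2926 ≈ -3.378.
|E| > 1: demand is elastic over this range.

-3.378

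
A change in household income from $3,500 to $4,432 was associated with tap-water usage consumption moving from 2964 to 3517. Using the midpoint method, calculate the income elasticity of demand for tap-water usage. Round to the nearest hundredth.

%ΔQ = (3517 − 2964)/[(2964+3517)/2] = 553/3240.5 ≈ 0.1707.
%ΔM = (4,432 − 3,500)/[(3,500+4,432)/2] = 932/3966 ≈ 0.2350.
E_I = %ΔQ/%ΔM ≈ 0.73.
E_I ∈ (0,1): normal good (necessity).

0.73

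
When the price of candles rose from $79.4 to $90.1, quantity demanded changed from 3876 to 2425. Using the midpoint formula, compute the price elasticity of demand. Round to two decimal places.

%ΔQ = (2425 − 3876)/[(3876 + 2425)/2] = -1451/3150.5 ≈ -0.4606.
%ΔP = (90.1 − 79.4)/[(79.4 + 90.1)/2] = 10.7/84.75 ≈ 0.1263.
Arc elasticity E = %ΔQ/%ΔP ≈ -0.4606/0.1263 ≈ -3.65.
|E| > 1: demand is elastic over this range.

-3.65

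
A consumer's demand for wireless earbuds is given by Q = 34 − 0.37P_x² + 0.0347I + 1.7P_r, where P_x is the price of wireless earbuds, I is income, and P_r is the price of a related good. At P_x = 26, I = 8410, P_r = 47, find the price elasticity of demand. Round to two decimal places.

-3.21

Evaluating quantity at (P_x, I, P_r) gives Q = 34 − 0.37(26)² + 0.0347(8410) + 1.7(47) = 34 − 250.12 + 291.827 + 79.9 = 155.607.
∂Q/∂P_x = −2·0.37·P_x = -19.24, so E_p = -19.24·(26/155.607) ≈ -3.21.
|E_p| > 1: demand is elastic.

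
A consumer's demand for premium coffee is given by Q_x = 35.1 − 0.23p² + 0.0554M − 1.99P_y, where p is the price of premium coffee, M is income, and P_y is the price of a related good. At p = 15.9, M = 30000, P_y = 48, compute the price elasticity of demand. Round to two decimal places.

First evaluate Q_x: 35.1 − 0.23(15.9)² + 0.0554(30000) − 1.99(48) = 35.1 − 58.1463 + 1662 − 95.52 = 1543.4337.
∂Q_x/∂p = −2·0.23·p = -7.314, so E_p = -7.314·(15.9/1543.4337) ≈ -0.08.
|E_p| < 1: demand is inelastic.

-0.08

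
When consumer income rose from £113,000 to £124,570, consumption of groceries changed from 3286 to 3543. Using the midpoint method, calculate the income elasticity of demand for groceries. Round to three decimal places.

0.773

%ΔQ = (3543 − 3286)/[(3286+3543)/2] = 257/3414.5 ≈ 0.0753.
%ΔI = (124,570 − 113,000)/[(113,000+124,570)/2] = 11570/118785 ≈ 0.0974.
E_I = %ΔQ/%ΔI ≈ 0.773.
E_I ∈ (0,1): normal good (necessity).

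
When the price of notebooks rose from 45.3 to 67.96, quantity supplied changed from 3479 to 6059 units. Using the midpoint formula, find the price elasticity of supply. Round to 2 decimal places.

%ΔQ = (6059 − 3479)/[(3479 + 6059)/2] = 2580/4769 ≈ 0.5410.
%Δp = (67.96 − 45.3)/[(45.3 + 67.96)/2] = 22.66/56.63 ≈ 0.4001.
Arc elasticity E = %ΔQ/%Δp ≈ 0.5410/0.4001 ≈ 1.35.
|E| > 1: supply is elastic over this range.

1.35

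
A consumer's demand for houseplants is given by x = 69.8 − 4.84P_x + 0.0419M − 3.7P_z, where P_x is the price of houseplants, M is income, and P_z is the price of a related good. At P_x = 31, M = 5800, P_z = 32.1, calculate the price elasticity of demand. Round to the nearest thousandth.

First evaluate x: 69.8 − 4.84(31) + 0.0419(5800) − 3.7(32.1) = 69.8 − 150.04 + 243.02 − 118.77 = 44.01.
∂x/∂P_x = −4.84, so E_p = (−4.84)·(31/44.01) ≈ -3.409.
|E_p| > 1: demand is elastic.

-3.409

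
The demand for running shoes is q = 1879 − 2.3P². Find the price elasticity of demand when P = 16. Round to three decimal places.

-0.913

At P = 16, q = 1290.2.
dq/dP = −2·2.3·P = −73.6.
Point elasticity E = (dq/dP)·(P/q) = -73.6 × 16/1290.2 ≈ -0.913.
|E| < 1, so demand is inelastic at this price.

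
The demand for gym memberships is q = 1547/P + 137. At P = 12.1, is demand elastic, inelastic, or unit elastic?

At P = 12.1, q = 264.8512.
dq/dP = −1547/P² = −10.5662.
Point elasticity E = (dq/dP)·(P/q) = -10.5662 × 12.1/264.8512 ≈ -0.483.
|E| ≈ 0.483 < 1, so demand is inelastic.

inelastic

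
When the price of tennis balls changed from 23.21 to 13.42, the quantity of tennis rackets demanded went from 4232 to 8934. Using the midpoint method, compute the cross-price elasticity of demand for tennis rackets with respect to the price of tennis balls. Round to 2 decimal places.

-1.34

%ΔQ_x = (8934 − 4232)/[(4232+8934)/2] = 4702/6583 ≈ 0.7143.
%ΔP_y = (13.42 − 23.21)/[(23.21+13.42)/2] ≈ -0.5345.
E_xy = 0.7143/-0.5345 ≈ -1.34.
E_xy < 0, so tennis rackets and tennis balls are complements.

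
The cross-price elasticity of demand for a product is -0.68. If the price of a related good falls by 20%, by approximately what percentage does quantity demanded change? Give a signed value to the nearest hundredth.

%ΔQ ≈ E × %ΔP_y = (-0.68) × (-20%) = 13.60%.

13.60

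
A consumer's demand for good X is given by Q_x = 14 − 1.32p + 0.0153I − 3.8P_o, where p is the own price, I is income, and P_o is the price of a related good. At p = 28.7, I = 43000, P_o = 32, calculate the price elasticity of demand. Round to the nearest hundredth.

-0.07

Substituting, Q_x = 14 − 1.32(28.7) + 0.0153(43000) − 3.8(32) = 14 − 37.884 + 657.9 − 121.6 = 512.416.
∂Q_x/∂p = −1.32, so E_p = (−1.32)·(28.7/512.416) ≈ -0.07.
|E_p| < 1: demand is inelastic.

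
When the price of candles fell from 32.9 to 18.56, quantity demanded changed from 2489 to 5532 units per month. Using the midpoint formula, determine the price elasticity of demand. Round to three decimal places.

-1.361

%Δq = (5532 − 2489)/[(2489 + 5532)/2] = 3043/4010.5 ≈ 0.7588.
%ΔP = (18.56 − 32.9)/[(32.9 + 18.56)/2] = -14.34/25.73 ≈ -0.5573.
Arc elasticity E = %Δq/%ΔP ≈ 0.7588/-0.5573 ≈ -1.361.
|E| > 1: demand is elastic over this range.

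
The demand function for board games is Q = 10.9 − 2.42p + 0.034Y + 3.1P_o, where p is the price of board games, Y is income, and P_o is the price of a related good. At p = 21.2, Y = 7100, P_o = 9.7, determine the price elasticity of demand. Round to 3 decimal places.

Substituting, Q = 10.9 − 2.42(21.2) + 0.034(7100) + 3.1(9.7) = 10.9 − 51.304 + 241.4 + 30.07 = 231.066.
∂Q/∂p = −2.42, so E_p = (−2.42)·(21.2/231.066) ≈ -0.222.
|E_p| < 1: demand is inelastic.

-0.222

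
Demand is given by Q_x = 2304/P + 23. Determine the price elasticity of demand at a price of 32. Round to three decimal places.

At P = 32, Q_x = 95.
dQ_x/dP = −2304/P² = −2.25.
Point elasticity E = (dQ_x/dP)·(P/Q_x) = -2.25 × 32/95 ≈ -0.758.
|E| < 1, so demand is inelastic at this price.

-0.758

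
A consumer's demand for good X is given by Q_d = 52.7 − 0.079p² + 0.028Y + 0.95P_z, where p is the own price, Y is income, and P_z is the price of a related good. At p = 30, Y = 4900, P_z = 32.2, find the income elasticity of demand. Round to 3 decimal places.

0.918

Q_d = 52.7 − 0.079(30)² + 0.028(4900) + 0.95(32.2) = 52.7 − 71.1 + 137.2 + 30.59 = 149.39.
∂Q_d/∂Y = +0.028, so E_I = 0.028·(4900/149.39) ≈ 0.918.
E_I ∈ (0,1): normal good (necessity).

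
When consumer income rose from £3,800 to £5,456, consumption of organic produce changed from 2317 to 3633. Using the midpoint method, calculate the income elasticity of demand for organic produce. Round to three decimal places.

1.236

%ΔQ = (3633 − 2317)/[(2317+3633)/2] = 1316/2975 ≈ 0.4424.
%ΔI = (5,456 − 3,800)/[(3,800+5,456)/2] = 1656/4628 ≈ 0.3578.
E_I = %ΔQ/%ΔI ≈ 1.236.
E_I > 1: normal good (luxury).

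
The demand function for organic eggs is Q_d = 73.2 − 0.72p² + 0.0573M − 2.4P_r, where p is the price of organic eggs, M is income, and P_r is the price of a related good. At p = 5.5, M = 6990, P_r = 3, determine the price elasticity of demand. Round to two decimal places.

-0.10

Evaluating quantity at (p, M, P_r) gives Q_d = 73.2 − 0.72(5.5)² + 0.0573(6990) − 2.4(3) = 73.2 − 21.78 + 400.527 − 7.2 = 444.747.
∂Q_d/∂p = −2·0.72·p = -7.92, so E_p = -7.92·(5.5/444.747) ≈ -0.10.
|E_p| < 1: demand is inelastic.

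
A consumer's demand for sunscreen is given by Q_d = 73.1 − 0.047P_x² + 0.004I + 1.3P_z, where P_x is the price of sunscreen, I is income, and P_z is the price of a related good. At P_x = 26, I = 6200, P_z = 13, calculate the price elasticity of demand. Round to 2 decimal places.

First evaluate Q_d: 73.1 − 0.047(26)² + 0.004(6200) + 1.3(13) = 73.1 − 31.772 + 24.8 + 16.9 = 83.028.
∂Q_d/∂P_x = −2·0.047·P_x = -2.444, so E_p = -2.444·(26/83.028) ≈ -0.77.
|E_p| < 1: demand is inelastic.

-0.77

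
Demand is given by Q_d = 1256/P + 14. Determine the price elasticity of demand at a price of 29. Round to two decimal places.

At P = 29, Q_d = 57.3103.
dQ_d/dP = −1256/P² = −1.4935.
Point elasticity E = (dQ_d/dP)·(P/Q_d) = -1.4935 × 29/57.3103 ≈ -0.76.
|E| < 1, so demand is inelastic at this price.

-0.76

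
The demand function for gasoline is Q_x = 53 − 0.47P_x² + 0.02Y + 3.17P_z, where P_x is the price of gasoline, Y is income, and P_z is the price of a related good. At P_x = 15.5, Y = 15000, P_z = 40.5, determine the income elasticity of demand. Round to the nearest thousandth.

First evaluate Q_x: 53 − 0.47(15.5)² + 0.02(15000) + 3.17(40.5) = 53 − 112.9175 + 300 + 128.385 = 368.4675.
∂Q_x/∂Y = +0.02, so E_I = 0.02·(15000/368.4675) ≈ 0.814.
E_I ∈ (0,1): normal good (necessity).

0.814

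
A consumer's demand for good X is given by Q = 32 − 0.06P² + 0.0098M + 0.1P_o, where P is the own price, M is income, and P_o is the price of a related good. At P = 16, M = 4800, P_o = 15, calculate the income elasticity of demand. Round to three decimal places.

0.722

At the given point, Q = 32 − 0.06(16)² + 0.0098(4800) + 0.1(15) = 32 − 15.36 + 47.04 + 1.5 = 65.18.
∂Q/∂M = +0.0098, so E_I = 0.0098·(4800/65.18) ≈ 0.722.
E_I ∈ (0,1): normal good (necessity).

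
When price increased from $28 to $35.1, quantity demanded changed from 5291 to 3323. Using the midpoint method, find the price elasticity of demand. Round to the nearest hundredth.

-2.03

%ΔQ = (3323 − 5291)/[(5291 + 3323)/2] = -1968/4307 ≈ -0.4569.
%ΔP = (35.1 − 28)/[(28 + 35.1)/2] = 7.1/31.55 ≈ 0.2250.
Arc elasticity E = %ΔQ/%ΔP ≈ -0.4569/0.2250 ≈ -2.03.
|E| > 1: demand is elastic over this range.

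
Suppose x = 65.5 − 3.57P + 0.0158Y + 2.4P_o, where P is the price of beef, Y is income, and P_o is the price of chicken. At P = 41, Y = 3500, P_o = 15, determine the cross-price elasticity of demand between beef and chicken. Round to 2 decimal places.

3.45

Substituting, x = 65.5 − 3.57(41) + 0.0158(3500) + 2.4(15) = 65.5 − 146.37 + 55.3 + 36 = 10.43.
∂x/∂P_o = +2.4, so E_xy = 2.4·(15/10.43) ≈ 3.45.
E_xy > 0: the goods are substitutes.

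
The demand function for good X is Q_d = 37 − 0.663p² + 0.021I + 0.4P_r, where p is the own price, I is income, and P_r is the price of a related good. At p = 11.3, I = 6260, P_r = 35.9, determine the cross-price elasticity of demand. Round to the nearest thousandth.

Q_d = 37 − 0.663(11.3)² + 0.021(6260) + 0.4(35.9) = 37 − 84.6585 + 131.46 + 14.36 = 98.1615.
∂Q_d/∂P_r = +0.4, so E_xy = 0.4·(35.9/98.1615) ≈ 0.146.
E_xy > 0: the goods are substitutes.

0.146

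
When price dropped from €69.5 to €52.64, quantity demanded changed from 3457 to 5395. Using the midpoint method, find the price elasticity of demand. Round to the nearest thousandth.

-1.586

%ΔQ = (5395 − 3457)/[(3457 + 5395)/2] = 1938/4426 ≈ 0.4379.
%Δp = (52.64 − 69.5)/[(69.5 + 52.64)/2] = -16.86/61.07 ≈ -0.2761.
Arc elasticity E = %ΔQ/%Δp ≈ 0.4379/-0.2761 ≈ -1.586.
|E| > 1: demand is elastic over this range.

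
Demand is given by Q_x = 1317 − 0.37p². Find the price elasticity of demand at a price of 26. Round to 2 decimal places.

At p = 26, Q_x = 1066.88.
dQ_x/dp = −2·0.37·p = −19.24.
Point elasticity E = (dQ_x/dp)·(p/Q_x) = -19.24 × 26/1066.88 ≈ -0.47.
|E| < 1, so demand is inelastic at this price.

-0.47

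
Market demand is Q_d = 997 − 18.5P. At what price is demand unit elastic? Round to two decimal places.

26.95

For linear demand Q_d = a − bP, E = −bP/(a − bP). |E| = 1 ⇒ bP = a − bP ⇒ P = a/(2b).
P = 997/(2·18.5) ≈ 26.95.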